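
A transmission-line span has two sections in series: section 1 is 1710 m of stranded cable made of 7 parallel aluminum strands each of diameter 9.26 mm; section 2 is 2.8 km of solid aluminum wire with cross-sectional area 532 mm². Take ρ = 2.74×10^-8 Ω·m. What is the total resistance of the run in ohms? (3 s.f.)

0.244 Ω

Section 1: A_strand = π(4.6300e-03)² = 6.735e-05 m²; R₁ = ρL/(N·A_s) = (2.74×10^-8)(1710)/(7×6.735e-05) = 0.09939 Ω
Section 2: A = 532 mm² = 5.320e-04 m²
R₂ = (2.74×10^-8)(2800)/(5.320e-04) = 0.1442 Ω
R = R₁ + R₂ = 0.244 Ω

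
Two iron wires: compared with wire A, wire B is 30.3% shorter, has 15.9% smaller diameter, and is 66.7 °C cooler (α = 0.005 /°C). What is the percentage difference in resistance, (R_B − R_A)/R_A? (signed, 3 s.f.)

R ∝ ρL/d² with ρ ∝ (1+αΔT), so R_B/R_A = (1 − 30.3/100) × (1 − 15.9/100)⁻² × (1 − 0.005×66.7)
= 0.697 × 1.414 × 0.6665 = 0.6568
(R_B − R_A)/R_A = 0.6568 − 1 = -34.3%

-34.3%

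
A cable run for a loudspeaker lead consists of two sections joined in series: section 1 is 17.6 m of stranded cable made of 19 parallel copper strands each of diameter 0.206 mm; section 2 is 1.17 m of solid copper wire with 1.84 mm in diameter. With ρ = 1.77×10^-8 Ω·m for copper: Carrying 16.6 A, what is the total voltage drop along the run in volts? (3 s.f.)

Section 1: A_strand = π(1.0300e-04)² = 3.333e-08 m²; R₁ = ρL/(N·A_s) = (1.77×10^-8)(17.6)/(19×3.333e-08) = 0.4919 Ω
Section 2: A = π(d/2)² = π(9.2000e-04 m)² = 2.659e-06 m²
R₂ = (1.77×10^-8)(1.17)/(2.659e-06) = 0.007788 Ω
R = R₁ + R₂ = 0.4997 Ω
V = IR = 16.6 × 0.4997 = 8.30 V

8.30 V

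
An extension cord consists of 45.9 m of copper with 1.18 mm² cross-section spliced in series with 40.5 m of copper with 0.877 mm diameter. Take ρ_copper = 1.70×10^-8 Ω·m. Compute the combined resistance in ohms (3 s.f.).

Segment 1: A = 1.18 mm² = 1.180e-06 m²
R₁ = ρL/A = (1.70×10^-8)(45.9)/(1.180e-06) = 0.6613 Ω
Segment 2: A = π(d/2)² = π(4.3850e-04 m)² = 6.041e-07 m²
R₂ = (1.70×10^-8)(40.5)/(6.041e-07) = 1.14 Ω
R = R₁ + R₂ = 1.80 Ω

1.80 Ω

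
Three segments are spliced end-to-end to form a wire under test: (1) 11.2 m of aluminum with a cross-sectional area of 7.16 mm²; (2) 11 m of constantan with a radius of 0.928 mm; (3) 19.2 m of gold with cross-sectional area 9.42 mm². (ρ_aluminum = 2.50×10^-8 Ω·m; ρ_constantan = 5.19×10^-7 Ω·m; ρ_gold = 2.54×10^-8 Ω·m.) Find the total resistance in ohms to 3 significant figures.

Seg 1: A = 7.16 mm² = 7.160e-06 m²
R_1 = (2.50×10^-8)(11.2)/(7.160e-06) = 0.03911 Ω
Seg 2: A = πr² = π(9.2800e-04 m)² = 2.705e-06 m²
R_2 = (5.19×10^-7)(11)/(2.705e-06) = 2.11 Ω
Seg 3: A = 9.42 mm² = 9.420e-06 m²
R_3 = (2.54×10^-8)(19.2)/(9.420e-06) = 0.05177 Ω
R_total = R_1 + R_2 + R_3 = 2.20 Ω

2.20 Ω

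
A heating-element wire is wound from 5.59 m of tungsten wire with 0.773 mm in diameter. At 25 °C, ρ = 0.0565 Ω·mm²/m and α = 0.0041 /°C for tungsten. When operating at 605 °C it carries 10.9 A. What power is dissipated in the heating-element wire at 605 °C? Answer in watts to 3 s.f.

ρ = 0.0565 Ω·mm²/m = 5.65×10^-8 Ω·m
A = π(d/2)² = π(3.8650e-04 m)² = 4.693e-07 m²
R₍25₎ = ρL/A = (5.65×10^-8)(5.59)/(4.693e-07) = 0.673 Ω
R₍605₎ = R₍25₎(1 + αΔT) = 0.673 × (1 + 0.0041×580) = 2.273 Ω
P = I²R = (10.9)² × 2.273 = 270 W

270 W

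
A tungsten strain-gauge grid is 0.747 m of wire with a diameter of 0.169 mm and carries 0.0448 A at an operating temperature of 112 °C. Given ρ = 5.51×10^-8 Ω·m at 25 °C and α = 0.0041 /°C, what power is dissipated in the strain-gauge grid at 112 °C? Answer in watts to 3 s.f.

0.00500 W

A = π(d/2)² = π(8.4500e-05 m)² = 2.243e-08 m²
R₍25₎ = ρL/A = (5.51×10^-8)(0.747)/(2.243e-08) = 1.835 Ω
R₍112₎ = R₍25₎(1 + αΔT) = 1.835 × (1 + 0.0041×87) = 2.489 Ω
P = I²R = (0.0448)² × 2.489 = 0.00500 W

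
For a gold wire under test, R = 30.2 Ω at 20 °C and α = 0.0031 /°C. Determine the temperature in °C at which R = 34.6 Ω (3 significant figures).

R = R₀(1 + α(T − T₀)) ⇒ T = T₀ + (R/R₀ − 1)/α
T = 20 + (34.6/30.2 − 1)/0.0031 = 20 + (0.1457)/0.0031 = 67.0 °C

67.0 °C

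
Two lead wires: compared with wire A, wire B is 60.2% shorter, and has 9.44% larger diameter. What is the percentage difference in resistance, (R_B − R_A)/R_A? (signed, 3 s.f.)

-66.8%

R ∝ L/d², so R_B/R_A = (1 − 60.2/100) × (1 + 9.44/100)⁻²
= 0.398 × 0.8349 = 0.3323
(R_B − R_A)/R_A = 0.3323 − 1 = -66.8%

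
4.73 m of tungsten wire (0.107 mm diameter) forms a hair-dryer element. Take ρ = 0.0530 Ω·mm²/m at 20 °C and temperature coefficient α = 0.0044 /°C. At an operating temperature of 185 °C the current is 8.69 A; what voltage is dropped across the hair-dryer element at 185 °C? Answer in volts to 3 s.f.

ρ = 0.0530 Ω·mm²/m = 5.30×10^-8 Ω·m
A = π(d/2)² = π(5.3500e-05 m)² = 8.992e-09 m²
R₍20₎ = ρL/A = (5.30×10^-8)(4.73)/(8.992e-09) = 27.88 Ω
R₍185₎ = R₍20₎(1 + αΔT) = 27.88 × (1 + 0.0044×165) = 48.12 Ω
V = IR = 8.69 × 48.12 = 418 V

418 V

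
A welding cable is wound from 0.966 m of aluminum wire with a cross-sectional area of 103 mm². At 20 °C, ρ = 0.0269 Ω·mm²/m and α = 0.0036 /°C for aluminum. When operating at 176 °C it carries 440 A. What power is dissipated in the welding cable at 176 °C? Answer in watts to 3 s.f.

ρ = 0.0269 Ω·mm²/m = 2.69×10^-8 Ω·m
A = 103 mm² = 1.030e-04 m²
R₍20₎ = ρL/A = (2.69×10^-8)(0.966)/(1.030e-04) = 2.523×10^-4 Ω
R₍176₎ = R₍20₎(1 + αΔT) = 2.523×10^-4 × (1 + 0.0036×156) = 3.940×10^-4 Ω
P = I²R = (440)² × 3.940×10^-4 = 76.3 W

76.3 W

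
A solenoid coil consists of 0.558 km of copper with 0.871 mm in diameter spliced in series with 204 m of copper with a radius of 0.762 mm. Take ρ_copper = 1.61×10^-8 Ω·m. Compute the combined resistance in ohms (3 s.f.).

16.9 Ω

Segment 1: A = π(d/2)² = π(4.3550e-04 m)² = 5.958e-07 m²
R₁ = ρL/A = (1.61×10^-8)(558)/(5.958e-07) = 15.08 Ω
Segment 2: A = πr² = π(7.6200e-04 m)² = 1.824e-06 m²
R₂ = (1.61×10^-8)(204)/(1.824e-06) = 1.801 Ω
R = R₁ + R₂ = 16.9 Ω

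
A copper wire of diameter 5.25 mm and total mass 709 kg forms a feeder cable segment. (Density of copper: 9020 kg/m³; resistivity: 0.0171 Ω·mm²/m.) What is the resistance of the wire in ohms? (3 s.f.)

2.87 Ω

ρ = 0.0171 Ω·mm²/m = 1.71×10^-8 Ω·m
A = π(d/2)² = π(2.6250e-03 m)² = 2.1648e-05 m²
L = m/(density·A) = 709/(9020×2.1648e-05) = 3631 m
R = ρL/A = (1.71×10^-8)(3631)/(2.1648e-05) = 2.87 Ω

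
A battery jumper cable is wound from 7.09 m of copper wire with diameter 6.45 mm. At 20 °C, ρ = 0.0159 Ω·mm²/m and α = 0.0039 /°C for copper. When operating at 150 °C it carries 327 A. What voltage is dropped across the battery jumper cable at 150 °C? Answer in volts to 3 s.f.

1.70 V

ρ = 0.0159 Ω·mm²/m = 1.59×10^-8 Ω·m
A = π(d/2)² = π(3.2250e-03 m)² = 3.267e-05 m²
R₍20₎ = ρL/A = (1.59×10^-8)(7.09)/(3.267e-05) = 0.00345 Ω
R₍150₎ = R₍20₎(1 + αΔT) = 0.00345 × (1 + 0.0039×130) = 0.005199 Ω
V = IR = 327 × 0.005199 = 1.70 V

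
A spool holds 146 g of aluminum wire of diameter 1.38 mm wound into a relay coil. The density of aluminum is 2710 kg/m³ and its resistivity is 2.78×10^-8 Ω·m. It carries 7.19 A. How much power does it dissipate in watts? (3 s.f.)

A = π(d/2)² = π(6.9000e-04 m)² = 1.4957e-06 m²
L = m/(density·A) = 0.146/(2710×1.4957e-06) = 36.02 m
R = ρL/A = (2.78×10^-8)(36.02)/(1.4957e-06) = 0.6695 Ω
P = I²R = (7.19)² × 0.6695 = 34.6 W

34.6 W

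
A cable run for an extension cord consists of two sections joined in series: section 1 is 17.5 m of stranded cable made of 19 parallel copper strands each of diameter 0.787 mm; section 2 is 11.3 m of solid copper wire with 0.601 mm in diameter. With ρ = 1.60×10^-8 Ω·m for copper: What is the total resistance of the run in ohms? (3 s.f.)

0.668 Ω

Section 1: A_strand = π(3.9350e-04)² = 4.865e-07 m²; R₁ = ρL/(N·A_s) = (1.60×10^-8)(17.5)/(19×4.865e-07) = 0.03029 Ω
Section 2: A = π(d/2)² = π(3.0050e-04 m)² = 2.837e-07 m²
R₂ = (1.60×10^-8)(11.3)/(2.837e-07) = 0.6373 Ω
R = R₁ + R₂ = 0.668 Ω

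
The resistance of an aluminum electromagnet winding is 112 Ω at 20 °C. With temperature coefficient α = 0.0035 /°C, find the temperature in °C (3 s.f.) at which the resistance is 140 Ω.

91.4 °C

R = R₀(1 + α(T − T₀)) ⇒ T = T₀ + (R/R₀ − 1)/α
T = 20 + (140/112 − 1)/0.0035 = 20 + (0.25)/0.0035 = 91.4 °C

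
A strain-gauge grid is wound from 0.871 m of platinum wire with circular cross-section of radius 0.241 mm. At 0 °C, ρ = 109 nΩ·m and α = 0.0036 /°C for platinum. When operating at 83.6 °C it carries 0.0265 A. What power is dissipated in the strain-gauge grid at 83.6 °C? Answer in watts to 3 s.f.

ρ = 109 nΩ·m = 1.09×10^-7 Ω·m
A = πr² = π(2.4100e-04 m)² = 1.825e-07 m²
R₍0₎ = ρL/A = (1.09×10^-7)(0.871)/(1.825e-07) = 0.5203 Ω
R₍83.6₎ = R₍0₎(1 + αΔT) = 0.5203 × (1 + 0.0036×83.6) = 0.6769 Ω
P = I²R = (0.0265)² × 0.6769 = 4.75×10^-4 W

4.75×10^-4 W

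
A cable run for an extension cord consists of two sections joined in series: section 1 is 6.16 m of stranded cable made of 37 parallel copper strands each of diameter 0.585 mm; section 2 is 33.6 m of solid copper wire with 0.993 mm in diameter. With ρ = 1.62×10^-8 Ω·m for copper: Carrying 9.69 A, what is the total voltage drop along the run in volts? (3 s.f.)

Section 1: A_strand = π(2.9250e-04)² = 2.688e-07 m²; R₁ = ρL/(N·A_s) = (1.62×10^-8)(6.16)/(37×2.688e-07) = 0.01003 Ω
Section 2: A = π(d/2)² = π(4.9650e-04 m)² = 7.744e-07 m²
R₂ = (1.62×10^-8)(33.6)/(7.744e-07) = 0.7029 Ω
R = R₁ + R₂ = 0.7129 Ω
V = IR = 9.69 × 0.7129 = 6.91 V

6.91 V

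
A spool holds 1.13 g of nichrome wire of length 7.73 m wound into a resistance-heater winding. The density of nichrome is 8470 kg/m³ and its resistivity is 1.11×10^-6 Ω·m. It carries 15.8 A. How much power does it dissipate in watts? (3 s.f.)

1.24×10^5 W

A = m/(density·L) = 0.00113/(8470×7.73) = 1.7259e-08 m²
R = ρL/A = (1.11×10^-6)(7.73)/(1.7259e-08) = 497.1 Ω
P = I²R = (15.8)² × 497.1 = 1.24×10^5 W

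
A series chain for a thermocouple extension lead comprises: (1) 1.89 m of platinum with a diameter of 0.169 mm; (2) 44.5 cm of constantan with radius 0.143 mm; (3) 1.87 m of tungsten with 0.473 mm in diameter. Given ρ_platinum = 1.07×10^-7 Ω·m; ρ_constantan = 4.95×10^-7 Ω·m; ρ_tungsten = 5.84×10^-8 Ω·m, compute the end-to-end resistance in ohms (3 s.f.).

13.1 Ω

Seg 1: A = π(d/2)² = π(8.4500e-05 m)² = 2.243e-08 m²
R_1 = (1.07×10^-7)(1.89)/(2.243e-08) = 9.015 Ω
Seg 2: A = πr² = π(1.4300e-04 m)² = 6.424e-08 m²
R_2 = (4.95×10^-7)(0.445)/(6.424e-08) = 3.429 Ω
Seg 3: A = π(d/2)² = π(2.3650e-04 m)² = 1.757e-07 m²
R_3 = (5.84×10^-8)(1.87)/(1.757e-07) = 0.6215 Ω
R_total = R_1 + R_2 + R_3 = 13.1 Ω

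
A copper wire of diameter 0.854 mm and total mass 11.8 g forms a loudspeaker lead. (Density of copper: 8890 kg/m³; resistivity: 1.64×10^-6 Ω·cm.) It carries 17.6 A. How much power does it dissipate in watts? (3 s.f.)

20.6 W

ρ = 1.64×10^-6 Ω·cm = 1.64×10^-8 Ω·m
A = π(d/2)² = π(4.2700e-04 m)² = 5.7280e-07 m²
L = m/(density·A) = 0.0118/(8890×5.7280e-07) = 2.317 m
R = ρL/A = (1.64×10^-8)(2.317)/(5.7280e-07) = 0.06635 Ω
P = I²R = (17.6)² × 0.06635 = 20.6 W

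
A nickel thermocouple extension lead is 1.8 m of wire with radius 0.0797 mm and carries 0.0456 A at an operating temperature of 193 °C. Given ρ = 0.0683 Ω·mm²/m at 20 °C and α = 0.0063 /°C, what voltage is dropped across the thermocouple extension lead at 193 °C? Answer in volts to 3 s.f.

0.587 V

ρ = 0.0683 Ω·mm²/m = 6.83×10^-8 Ω·m
A = πr² = π(7.9700e-05 m)² = 1.996e-08 m²
R₍20₎ = ρL/A = (6.83×10^-8)(1.8)/(1.996e-08) = 6.161 Ω
R₍193₎ = R₍20₎(1 + αΔT) = 6.161 × (1 + 0.0063×173) = 12.88 Ω
V = IR = 0.0456 × 12.88 = 0.587 V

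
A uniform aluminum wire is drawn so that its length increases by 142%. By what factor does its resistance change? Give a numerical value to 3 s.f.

5.86

k = 1 + 142/100 = 2.42; volume constant ⇒ A' = A/k, so R' = k²R.
Factor = 5.86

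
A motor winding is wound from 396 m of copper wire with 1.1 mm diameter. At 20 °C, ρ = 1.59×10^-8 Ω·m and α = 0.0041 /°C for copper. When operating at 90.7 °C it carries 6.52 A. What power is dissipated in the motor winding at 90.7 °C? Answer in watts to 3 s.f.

A = π(d/2)² = π(5.5000e-04 m)² = 9.503e-07 m²
R₍20₎ = ρL/A = (1.59×10^-8)(396)/(9.503e-07) = 6.625 Ω
R₍90.7₎ = R₍20₎(1 + αΔT) = 6.625 × (1 + 0.0041×70.7) = 8.546 Ω
P = I²R = (6.52)² × 8.546 = 363 W

363 W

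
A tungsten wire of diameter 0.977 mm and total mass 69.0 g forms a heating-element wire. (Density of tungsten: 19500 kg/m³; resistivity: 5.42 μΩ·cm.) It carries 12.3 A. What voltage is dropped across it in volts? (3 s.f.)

ρ = 5.42 μΩ·cm = 5.42×10^-8 Ω·m
A = π(d/2)² = π(4.8850e-04 m)² = 7.4969e-07 m²
L = m/(density·A) = 0.069/(19500×7.4969e-07) = 4.72 m
R = ρL/A = (5.42×10^-8)(4.72)/(7.4969e-07) = 0.3412 Ω
V = IR = 12.3 × 0.3412 = 4.20 V

4.20 V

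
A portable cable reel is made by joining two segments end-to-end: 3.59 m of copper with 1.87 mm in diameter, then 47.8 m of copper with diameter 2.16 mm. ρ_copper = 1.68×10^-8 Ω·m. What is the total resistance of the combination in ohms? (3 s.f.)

Segment 1: A = π(d/2)² = π(9.3500e-04 m)² = 2.746e-06 m²
R₁ = ρL/A = (1.68×10^-8)(3.59)/(2.746e-06) = 0.02196 Ω
Segment 2: A = π(d/2)² = π(1.0800e-03 m)² = 3.664e-06 m²
R₂ = (1.68×10^-8)(47.8)/(3.664e-06) = 0.2191 Ω
R = R₁ + R₂ = 0.241 Ω

0.241 Ω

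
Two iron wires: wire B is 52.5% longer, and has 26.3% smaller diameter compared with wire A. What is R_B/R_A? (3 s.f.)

R ∝ L/d², so R_B/R_A = (1 + 52.5/100) × (1 − 26.3/100)⁻²
= 1.525 × 1.841 = 2.81

2.81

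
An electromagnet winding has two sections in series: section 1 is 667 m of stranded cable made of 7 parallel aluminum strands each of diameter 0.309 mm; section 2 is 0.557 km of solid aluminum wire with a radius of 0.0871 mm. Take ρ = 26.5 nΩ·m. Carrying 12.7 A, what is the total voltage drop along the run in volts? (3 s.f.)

8290 V

ρ = 26.5 nΩ·m = 2.65×10^-8 Ω·m
Section 1: A_strand = π(1.5450e-04)² = 7.499e-08 m²; R₁ = ρL/(N·A_s) = (2.65×10^-8)(667)/(7×7.499e-08) = 33.67 Ω
Section 2: A = πr² = π(8.7100e-05 m)² = 2.383e-08 m²
R₂ = (2.65×10^-8)(557)/(2.383e-08) = 619.3 Ω
R = R₁ + R₂ = 653 Ω
V = IR = 12.7 × 653 = 8290 V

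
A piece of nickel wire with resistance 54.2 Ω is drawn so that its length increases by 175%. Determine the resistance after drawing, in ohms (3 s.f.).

410 Ω

k = 1 + 175/100 = 2.75; volume constant ⇒ A' = A/k, so R' = k²R.
R' = 7.562 × 54.2 = 410 Ω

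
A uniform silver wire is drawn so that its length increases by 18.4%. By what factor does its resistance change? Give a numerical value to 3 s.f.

k = 1 + 18.4/100 = 1.184; volume constant ⇒ A' = A/k, so R' = k²R.
Factor = 1.40

1.40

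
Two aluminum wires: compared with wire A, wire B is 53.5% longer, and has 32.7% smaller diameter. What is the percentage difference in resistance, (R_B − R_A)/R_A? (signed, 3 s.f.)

R ∝ L/d², so R_B/R_A = (1 + 53.5/100) × (1 − 32.7/100)⁻²
= 1.535 × 2.208 = 3.389
(R_B − R_A)/R_A = 3.389 − 1 = 239%

239%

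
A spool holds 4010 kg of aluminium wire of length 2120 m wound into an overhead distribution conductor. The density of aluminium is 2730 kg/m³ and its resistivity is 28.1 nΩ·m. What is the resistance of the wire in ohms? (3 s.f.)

ρ = 28.1 nΩ·m = 2.81×10^-8 Ω·m
A = m/(density·L) = 4010/(2730×2120) = 6.9286e-04 m²
R = ρL/A = (2.81×10^-8)(2120)/(6.9286e-04) = 0.0860 Ω

0.0860 Ω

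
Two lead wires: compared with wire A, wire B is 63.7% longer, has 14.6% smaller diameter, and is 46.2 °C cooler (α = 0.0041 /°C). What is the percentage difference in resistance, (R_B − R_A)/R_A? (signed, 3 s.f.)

81.9%

R ∝ ρL/d² with ρ ∝ (1+αΔT), so R_B/R_A = (1 + 63.7/100) × (1 − 14.6/100)⁻² × (1 − 0.0041×46.2)
= 1.637 × 1.371 × 0.8106 = 1.819
(R_B − R_A)/R_A = 1.819 − 1 = 81.9%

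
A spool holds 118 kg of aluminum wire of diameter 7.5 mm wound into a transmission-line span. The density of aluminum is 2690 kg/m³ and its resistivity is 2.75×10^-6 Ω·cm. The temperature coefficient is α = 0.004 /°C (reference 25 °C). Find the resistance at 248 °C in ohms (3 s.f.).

ρ = 2.75×10^-6 Ω·cm = 2.75×10^-8 Ω·m
A = π(d/2)² = π(3.7500e-03 m)² = 4.4179e-05 m²
L = m/(density·A) = 118/(2690×4.4179e-05) = 992.9 m
R = ρL/A = (2.75×10^-8)(992.9)/(4.4179e-05) = 0.6181 Ω
R(248 °C) = 0.6181 × (1 + 0.004×223) = 1.17 Ω

1.17 Ω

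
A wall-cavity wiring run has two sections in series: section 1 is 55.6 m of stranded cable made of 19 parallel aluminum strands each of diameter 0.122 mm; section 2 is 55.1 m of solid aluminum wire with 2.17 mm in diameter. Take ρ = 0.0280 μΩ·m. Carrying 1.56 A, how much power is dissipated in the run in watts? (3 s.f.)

18.1 W

ρ = 0.0280 μΩ·m = 2.80×10^-8 Ω·m
Section 1: A_strand = π(6.1000e-05)² = 1.169e-08 m²; R₁ = ρL/(N·A_s) = (2.80×10^-8)(55.6)/(19×1.169e-08) = 7.009 Ω
Section 2: A = π(d/2)² = π(1.0850e-03 m)² = 3.698e-06 m²
R₂ = (2.80×10^-8)(55.1)/(3.698e-06) = 0.4172 Ω
R = R₁ + R₂ = 7.426 Ω
P = I²R = (1.56)² × 7.426 = 18.1 W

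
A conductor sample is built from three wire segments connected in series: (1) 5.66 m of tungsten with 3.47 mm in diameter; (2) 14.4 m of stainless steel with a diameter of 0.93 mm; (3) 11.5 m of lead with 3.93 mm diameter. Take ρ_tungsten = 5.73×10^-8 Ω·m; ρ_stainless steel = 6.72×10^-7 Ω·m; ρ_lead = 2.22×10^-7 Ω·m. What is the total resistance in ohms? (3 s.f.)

Seg 1: A = π(d/2)² = π(1.7350e-03 m)² = 9.457e-06 m²
R_1 = (5.73×10^-8)(5.66)/(9.457e-06) = 0.03429 Ω
Seg 2: A = π(d/2)² = π(4.6500e-04 m)² = 6.793e-07 m²
R_2 = (6.72×10^-7)(14.4)/(6.793e-07) = 14.25 Ω
Seg 3: A = π(d/2)² = π(1.9650e-03 m)² = 1.213e-05 m²
R_3 = (2.22×10^-7)(11.5)/(1.213e-05) = 0.2105 Ω
R_total = R_1 + R_2 + R_3 = 14.5 Ω

14.5 Ω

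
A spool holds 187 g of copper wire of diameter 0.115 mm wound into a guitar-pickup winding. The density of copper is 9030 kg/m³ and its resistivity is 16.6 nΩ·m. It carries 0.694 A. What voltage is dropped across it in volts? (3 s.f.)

2210 V

ρ = 16.6 nΩ·m = 1.66×10^-8 Ω·m
A = π(d/2)² = π(5.7500e-05 m)² = 1.0387e-08 m²
L = m/(density·A) = 0.187/(9030×1.0387e-08) = 1994 m
R = ρL/A = (1.66×10^-8)(1994)/(1.0387e-08) = 3186 Ω
V = IR = 0.694 × 3186 = 2210 V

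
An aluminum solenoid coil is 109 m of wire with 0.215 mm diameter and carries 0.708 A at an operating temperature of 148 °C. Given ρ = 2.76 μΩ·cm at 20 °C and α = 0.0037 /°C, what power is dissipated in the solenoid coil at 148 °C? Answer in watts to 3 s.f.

61.2 W

ρ = 2.76 μΩ·cm = 2.76×10^-8 Ω·m
A = π(d/2)² = π(1.0750e-04 m)² = 3.631e-08 m²
R₍20₎ = ρL/A = (2.76×10^-8)(109)/(3.631e-08) = 82.86 Ω
R₍148₎ = R₍20₎(1 + αΔT) = 82.86 × (1 + 0.0037×128) = 122.1 Ω
P = I²R = (0.708)² × 122.1 = 61.2 W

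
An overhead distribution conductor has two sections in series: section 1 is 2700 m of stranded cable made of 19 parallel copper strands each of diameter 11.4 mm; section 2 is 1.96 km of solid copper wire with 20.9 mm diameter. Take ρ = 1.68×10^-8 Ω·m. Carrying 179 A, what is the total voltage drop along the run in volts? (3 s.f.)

Section 1: A_strand = π(5.7000e-03)² = 1.021e-04 m²; R₁ = ρL/(N·A_s) = (1.68×10^-8)(2700)/(19×1.021e-04) = 0.02339 Ω
Section 2: A = π(d/2)² = π(1.0450e-02 m)² = 3.431e-04 m²
R₂ = (1.68×10^-8)(1960)/(3.431e-04) = 0.09598 Ω
R = R₁ + R₂ = 0.1194 Ω
V = IR = 179 × 0.1194 = 21.4 V

21.4 V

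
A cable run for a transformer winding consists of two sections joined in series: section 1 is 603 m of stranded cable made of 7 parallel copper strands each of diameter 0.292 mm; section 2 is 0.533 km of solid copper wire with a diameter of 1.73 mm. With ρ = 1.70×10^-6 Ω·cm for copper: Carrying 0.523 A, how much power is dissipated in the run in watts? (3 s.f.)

7.04 W

ρ = 1.70×10^-6 Ω·cm = 1.70×10^-8 Ω·m
Section 1: A_strand = π(1.4600e-04)² = 6.697e-08 m²; R₁ = ρL/(N·A_s) = (1.70×10^-8)(603)/(7×6.697e-08) = 21.87 Ω
Section 2: A = π(d/2)² = π(8.6500e-04 m)² = 2.351e-06 m²
R₂ = (1.70×10^-8)(533)/(2.351e-06) = 3.855 Ω
R = R₁ + R₂ = 25.72 Ω
P = I²R = (0.523)² × 25.72 = 7.04 W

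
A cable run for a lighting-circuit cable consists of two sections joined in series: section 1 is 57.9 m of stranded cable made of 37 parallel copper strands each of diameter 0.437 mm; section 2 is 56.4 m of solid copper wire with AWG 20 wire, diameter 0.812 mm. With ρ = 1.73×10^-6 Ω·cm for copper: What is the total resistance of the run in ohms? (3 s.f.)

2.06 Ω

ρ = 1.73×10^-6 Ω·cm = 1.73×10^-8 Ω·m
Section 1: A_strand = π(2.1850e-04)² = 1.500e-07 m²; R₁ = ρL/(N·A_s) = (1.73×10^-8)(57.9)/(37×1.500e-07) = 0.1805 Ω
Section 2: A = π(0.812/2 mm)² = π(4.0600e-04 m)² = 5.178e-07 m²
R₂ = (1.73×10^-8)(56.4)/(5.178e-07) = 1.884 Ω
R = R₁ + R₂ = 2.06 Ω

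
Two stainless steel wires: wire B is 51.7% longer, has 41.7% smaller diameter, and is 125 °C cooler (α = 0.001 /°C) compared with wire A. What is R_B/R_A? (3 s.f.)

3.91

R ∝ ρL/d² with ρ ∝ (1+αΔT), so R_B/R_A = (1 + 51.7/100) × (1 − 41.7/100)⁻² × (1 − 0.001×125)
= 1.517 × 2.942 × 0.875 = 3.91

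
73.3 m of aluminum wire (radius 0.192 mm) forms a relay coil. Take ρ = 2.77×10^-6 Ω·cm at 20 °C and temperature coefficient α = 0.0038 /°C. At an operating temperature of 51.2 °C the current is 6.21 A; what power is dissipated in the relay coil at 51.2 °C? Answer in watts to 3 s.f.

756 W

ρ = 2.77×10^-6 Ω·cm = 2.77×10^-8 Ω·m
A = πr² = π(1.9200e-04 m)² = 1.158e-07 m²
R₍20₎ = ρL/A = (2.77×10^-8)(73.3)/(1.158e-07) = 17.53 Ω
R₍51.2₎ = R₍20₎(1 + αΔT) = 17.53 × (1 + 0.0038×31.2) = 19.61 Ω
P = I²R = (6.21)² × 19.61 = 756 W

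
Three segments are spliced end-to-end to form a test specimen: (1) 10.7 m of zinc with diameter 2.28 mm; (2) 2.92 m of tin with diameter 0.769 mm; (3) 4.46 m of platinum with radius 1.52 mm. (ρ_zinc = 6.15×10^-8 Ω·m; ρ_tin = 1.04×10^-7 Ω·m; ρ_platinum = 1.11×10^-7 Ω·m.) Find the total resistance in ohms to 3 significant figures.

Seg 1: A = π(d/2)² = π(1.1400e-03 m)² = 4.083e-06 m²
R_1 = (6.15×10^-8)(10.7)/(4.083e-06) = 0.1612 Ω
Seg 2: A = π(d/2)² = π(3.8450e-04 m)² = 4.645e-07 m²
R_2 = (1.04×10^-7)(2.92)/(4.645e-07) = 0.6538 Ω
Seg 3: A = πr² = π(1.5200e-03 m)² = 7.258e-06 m²
R_3 = (1.11×10^-7)(4.46)/(7.258e-06) = 0.06821 Ω
R_total = R_1 + R_2 + R_3 = 0.883 Ω

0.883 Ω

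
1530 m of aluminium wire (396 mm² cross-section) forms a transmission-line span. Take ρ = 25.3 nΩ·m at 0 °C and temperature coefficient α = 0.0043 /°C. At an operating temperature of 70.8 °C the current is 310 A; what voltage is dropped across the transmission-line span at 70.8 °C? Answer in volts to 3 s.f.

ρ = 25.3 nΩ·m = 2.53×10^-8 Ω·m
A = 396 mm² = 3.960e-04 m²
R₍0₎ = ρL/A = (2.53×10^-8)(1530)/(3.960e-04) = 0.09775 Ω
R₍70.8₎ = R₍0₎(1 + αΔT) = 0.09775 × (1 + 0.0043×70.8) = 0.1275 Ω
V = IR = 310 × 0.1275 = 39.5 V

39.5 V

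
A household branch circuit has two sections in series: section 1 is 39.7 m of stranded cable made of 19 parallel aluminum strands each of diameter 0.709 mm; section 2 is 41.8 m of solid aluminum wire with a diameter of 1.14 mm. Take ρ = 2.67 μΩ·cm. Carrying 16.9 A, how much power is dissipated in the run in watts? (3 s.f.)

353 W

ρ = 2.67 μΩ·cm = 2.67×10^-8 Ω·m
Section 1: A_strand = π(3.5450e-04)² = 3.948e-07 m²; R₁ = ρL/(N·A_s) = (2.67×10^-8)(39.7)/(19×3.948e-07) = 0.1413 Ω
Section 2: A = π(d/2)² = π(5.7000e-04 m)² = 1.021e-06 m²
R₂ = (2.67×10^-8)(41.8)/(1.021e-06) = 1.093 Ω
R = R₁ + R₂ = 1.235 Ω
P = I²R = (16.9)² × 1.235 = 353 W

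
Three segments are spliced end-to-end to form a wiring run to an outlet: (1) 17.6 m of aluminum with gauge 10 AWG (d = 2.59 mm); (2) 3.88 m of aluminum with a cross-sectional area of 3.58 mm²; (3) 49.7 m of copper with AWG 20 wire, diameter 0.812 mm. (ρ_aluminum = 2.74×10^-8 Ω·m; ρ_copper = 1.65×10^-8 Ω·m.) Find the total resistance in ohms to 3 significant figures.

Seg 1: A = π(2.59/2 mm)² = π(1.2950e-03 m)² = 5.269e-06 m²
R_1 = (2.74×10^-8)(17.6)/(5.269e-06) = 0.09153 Ω
Seg 2: A = 3.58 mm² = 3.580e-06 m²
R_2 = (2.74×10^-8)(3.88)/(3.580e-06) = 0.0297 Ω
Seg 3: A = π(0.812/2 mm)² = π(4.0600e-04 m)² = 5.178e-07 m²
R_3 = (1.65×10^-8)(49.7)/(5.178e-07) = 1.584 Ω
R_total = R_1 + R_2 + R_3 = 1.70 Ω

1.70 Ω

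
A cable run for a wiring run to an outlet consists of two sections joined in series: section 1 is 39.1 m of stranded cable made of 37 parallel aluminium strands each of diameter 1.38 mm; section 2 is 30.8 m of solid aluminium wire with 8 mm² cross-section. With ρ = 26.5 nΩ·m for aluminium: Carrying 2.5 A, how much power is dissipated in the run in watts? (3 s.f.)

ρ = 26.5 nΩ·m = 2.65×10^-8 Ω·m
Section 1: A_strand = π(6.9000e-04)² = 1.496e-06 m²; R₁ = ρL/(N·A_s) = (2.65×10^-8)(39.1)/(37×1.496e-06) = 0.01872 Ω
Section 2: A = 8 mm² = 8.000e-06 m²
R₂ = (2.65×10^-8)(30.8)/(8.000e-06) = 0.102 Ω
R = R₁ + R₂ = 0.1207 Ω
P = I²R = (2.5)² × 0.1207 = 0.755 W

0.755 W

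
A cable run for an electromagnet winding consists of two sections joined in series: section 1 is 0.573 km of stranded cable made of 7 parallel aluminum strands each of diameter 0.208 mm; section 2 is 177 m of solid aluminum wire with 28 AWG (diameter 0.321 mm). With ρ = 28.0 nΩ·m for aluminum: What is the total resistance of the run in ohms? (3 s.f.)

129 Ω

ρ = 28.0 nΩ·m = 2.80×10^-8 Ω·m
Section 1: A_strand = π(1.0400e-04)² = 3.398e-08 m²; R₁ = ρL/(N·A_s) = (2.80×10^-8)(573)/(7×3.398e-08) = 67.45 Ω
Section 2: A = π(0.321/2 mm)² = π(1.6050e-04 m)² = 8.093e-08 m²
R₂ = (2.80×10^-8)(177)/(8.093e-08) = 61.24 Ω
R = R₁ + R₂ = 129 Ω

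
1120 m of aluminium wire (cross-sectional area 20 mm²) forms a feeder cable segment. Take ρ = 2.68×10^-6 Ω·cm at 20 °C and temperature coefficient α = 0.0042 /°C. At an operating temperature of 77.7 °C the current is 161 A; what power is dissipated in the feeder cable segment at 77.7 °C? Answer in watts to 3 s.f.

ρ = 2.68×10^-6 Ω·cm = 2.68×10^-8 Ω·m
A = 20 mm² = 2.000e-05 m²
R₍20₎ = ρL/A = (2.68×10^-8)(1120)/(2.000e-05) = 1.501 Ω
R₍77.7₎ = R₍20₎(1 + αΔT) = 1.501 × (1 + 0.0042×57.7) = 1.865 Ω
P = I²R = (161)² × 1.865 = 48300 W

48300 W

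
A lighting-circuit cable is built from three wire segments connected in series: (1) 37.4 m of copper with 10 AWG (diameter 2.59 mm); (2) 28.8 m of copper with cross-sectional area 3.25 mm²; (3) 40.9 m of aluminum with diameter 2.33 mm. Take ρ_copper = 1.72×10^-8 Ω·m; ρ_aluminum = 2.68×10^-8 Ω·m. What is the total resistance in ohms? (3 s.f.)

0.532 Ω

Seg 1: A = π(2.59/2 mm)² = π(1.2950e-03 m)² = 5.269e-06 m²
R_1 = (1.72×10^-8)(37.4)/(5.269e-06) = 0.1221 Ω
Seg 2: A = 3.25 mm² = 3.250e-06 m²
R_2 = (1.72×10^-8)(28.8)/(3.250e-06) = 0.1524 Ω
Seg 3: A = π(d/2)² = π(1.1650e-03 m)² = 4.264e-06 m²
R_3 = (2.68×10^-8)(40.9)/(4.264e-06) = 0.2571 Ω
R_total = R_1 + R_2 + R_3 = 0.532 Ω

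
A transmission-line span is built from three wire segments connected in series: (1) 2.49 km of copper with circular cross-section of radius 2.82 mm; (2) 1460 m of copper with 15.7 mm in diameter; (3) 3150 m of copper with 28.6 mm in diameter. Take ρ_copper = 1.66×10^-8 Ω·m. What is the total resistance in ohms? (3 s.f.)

1.86 Ω

Seg 1: A = πr² = π(2.8200e-03 m)² = 2.498e-05 m²
R_1 = (1.66×10^-8)(2490)/(2.498e-05) = 1.654 Ω
Seg 2: A = π(d/2)² = π(7.8500e-03 m)² = 1.936e-04 m²
R_2 = (1.66×10^-8)(1460)/(1.936e-04) = 0.1252 Ω
Seg 3: A = π(d/2)² = π(1.4300e-02 m)² = 6.424e-04 m²
R_3 = (1.66×10^-8)(3150)/(6.424e-04) = 0.08139 Ω
R_total = R_1 + R_2 + R_3 = 1.86 Ω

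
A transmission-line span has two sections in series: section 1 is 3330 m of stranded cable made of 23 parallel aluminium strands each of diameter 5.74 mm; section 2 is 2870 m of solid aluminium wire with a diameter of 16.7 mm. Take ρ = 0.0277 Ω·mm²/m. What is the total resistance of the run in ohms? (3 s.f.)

ρ = 0.0277 Ω·mm²/m = 2.77×10^-8 Ω·m
Section 1: A_strand = π(2.8700e-03)² = 2.588e-05 m²; R₁ = ρL/(N·A_s) = (2.77×10^-8)(3330)/(23×2.588e-05) = 0.155 Ω
Section 2: A = π(d/2)² = π(8.3500e-03 m)² = 2.190e-04 m²
R₂ = (2.77×10^-8)(2870)/(2.190e-04) = 0.3629 Ω
R = R₁ + R₂ = 0.518 Ω

0.518 Ω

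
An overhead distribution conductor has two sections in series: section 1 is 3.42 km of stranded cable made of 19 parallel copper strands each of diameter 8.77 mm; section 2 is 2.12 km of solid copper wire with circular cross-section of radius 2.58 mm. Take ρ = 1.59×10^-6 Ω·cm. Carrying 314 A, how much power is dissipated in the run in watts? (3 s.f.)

1.64×10^5 W

ρ = 1.59×10^-6 Ω·cm = 1.59×10^-8 Ω·m
Section 1: A_strand = π(4.3850e-03)² = 6.041e-05 m²; R₁ = ρL/(N·A_s) = (1.59×10^-8)(3420)/(19×6.041e-05) = 0.04738 Ω
Section 2: A = πr² = π(2.5800e-03 m)² = 2.091e-05 m²
R₂ = (1.59×10^-8)(2120)/(2.091e-05) = 1.612 Ω
R = R₁ + R₂ = 1.659 Ω
P = I²R = (314)² × 1.659 = 1.64×10^5 W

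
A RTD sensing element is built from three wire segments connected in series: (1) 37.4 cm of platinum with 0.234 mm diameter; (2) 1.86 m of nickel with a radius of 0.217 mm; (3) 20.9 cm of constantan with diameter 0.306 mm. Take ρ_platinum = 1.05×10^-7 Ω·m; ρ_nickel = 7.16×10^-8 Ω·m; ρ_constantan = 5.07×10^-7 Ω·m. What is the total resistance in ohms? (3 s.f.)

3.25 Ω

Seg 1: A = π(d/2)² = π(1.1700e-04 m)² = 4.301e-08 m²
R_1 = (1.05×10^-7)(0.374)/(4.301e-08) = 0.9131 Ω
Seg 2: A = πr² = π(2.1700e-04 m)² = 1.479e-07 m²
R_2 = (7.16×10^-8)(1.86)/(1.479e-07) = 0.9002 Ω
Seg 3: A = π(d/2)² = π(1.5300e-04 m)² = 7.354e-08 m²
R_3 = (5.07×10^-7)(0.209)/(7.354e-08) = 1.441 Ω
R_total = R_1 + R_2 + R_3 = 3.25 Ω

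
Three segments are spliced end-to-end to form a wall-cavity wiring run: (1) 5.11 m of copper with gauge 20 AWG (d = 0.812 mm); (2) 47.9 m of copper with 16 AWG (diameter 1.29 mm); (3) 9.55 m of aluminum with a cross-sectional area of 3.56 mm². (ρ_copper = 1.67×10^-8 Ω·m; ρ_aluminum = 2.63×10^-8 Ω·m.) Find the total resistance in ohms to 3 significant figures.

Seg 1: A = π(0.812/2 mm)² = π(4.0600e-04 m)² = 5.178e-07 m²
R_1 = (1.67×10^-8)(5.11)/(5.178e-07) = 0.1648 Ω
Seg 2: A = π(1.29/2 mm)² = π(6.4500e-04 m)² = 1.307e-06 m²
R_2 = (1.67×10^-8)(47.9)/(1.307e-06) = 0.612 Ω
Seg 3: A = 3.56 mm² = 3.560e-06 m²
R_3 = (2.63×10^-8)(9.55)/(3.560e-06) = 0.07055 Ω
R_total = R_1 + R_2 + R_3 = 0.847 Ω

0.847 Ω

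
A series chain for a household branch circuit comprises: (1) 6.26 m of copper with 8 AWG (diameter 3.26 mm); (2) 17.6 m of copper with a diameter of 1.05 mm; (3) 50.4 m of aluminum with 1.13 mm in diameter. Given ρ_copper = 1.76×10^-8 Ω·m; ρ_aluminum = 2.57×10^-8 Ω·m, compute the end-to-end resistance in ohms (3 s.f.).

1.66 Ω

Seg 1: A = π(3.26/2 mm)² = π(1.6300e-03 m)² = 8.347e-06 m²
R_1 = (1.76×10^-8)(6.26)/(8.347e-06) = 0.0132 Ω
Seg 2: A = π(d/2)² = π(5.2500e-04 m)² = 8.659e-07 m²
R_2 = (1.76×10^-8)(17.6)/(8.659e-07) = 0.3577 Ω
Seg 3: A = π(d/2)² = π(5.6500e-04 m)² = 1.003e-06 m²
R_3 = (2.57×10^-8)(50.4)/(1.003e-06) = 1.292 Ω
R_total = R_1 + R_2 + R_3 = 1.66 Ω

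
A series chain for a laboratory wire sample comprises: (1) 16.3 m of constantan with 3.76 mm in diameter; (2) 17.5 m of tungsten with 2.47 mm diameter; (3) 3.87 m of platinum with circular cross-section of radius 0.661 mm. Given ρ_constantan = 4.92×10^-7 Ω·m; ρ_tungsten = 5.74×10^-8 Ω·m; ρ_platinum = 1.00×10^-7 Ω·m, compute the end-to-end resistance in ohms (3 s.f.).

Seg 1: A = π(d/2)² = π(1.8800e-03 m)² = 1.110e-05 m²
R_1 = (4.92×10^-7)(16.3)/(1.110e-05) = 0.7222 Ω
Seg 2: A = π(d/2)² = π(1.2350e-03 m)² = 4.792e-06 m²
R_2 = (5.74×10^-8)(17.5)/(4.792e-06) = 0.2096 Ω
Seg 3: A = πr² = π(6.6100e-04 m)² = 1.373e-06 m²
R_3 = (1.00×10^-7)(3.87)/(1.373e-06) = 0.2819 Ω
R_total = R_1 + R_2 + R_3 = 1.21 Ω

1.21 Ω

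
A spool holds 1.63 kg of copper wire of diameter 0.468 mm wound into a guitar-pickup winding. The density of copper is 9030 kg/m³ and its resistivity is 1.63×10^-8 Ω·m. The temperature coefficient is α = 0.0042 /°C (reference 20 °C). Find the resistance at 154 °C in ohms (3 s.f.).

155 Ω

A = π(d/2)² = π(2.3400e-04 m)² = 1.7202e-07 m²
L = m/(density·A) = 1.63/(9030×1.7202e-07) = 1049 m
R = ρL/A = (1.63×10^-8)(1049)/(1.7202e-07) = 99.43 Ω
R(154 °C) = 99.43 × (1 + 0.0042×134) = 155 Ω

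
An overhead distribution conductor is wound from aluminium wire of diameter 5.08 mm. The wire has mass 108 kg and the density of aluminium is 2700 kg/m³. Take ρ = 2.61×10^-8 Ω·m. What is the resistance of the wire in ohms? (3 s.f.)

A = π(d/2)² = π(2.5400e-03 m)² = 2.0268e-05 m²
L = m/(density·A) = 108/(2700×2.0268e-05) = 1974 m
R = ρL/A = (2.61×10^-8)(1974)/(2.0268e-05) = 2.54 Ω

2.54 Ω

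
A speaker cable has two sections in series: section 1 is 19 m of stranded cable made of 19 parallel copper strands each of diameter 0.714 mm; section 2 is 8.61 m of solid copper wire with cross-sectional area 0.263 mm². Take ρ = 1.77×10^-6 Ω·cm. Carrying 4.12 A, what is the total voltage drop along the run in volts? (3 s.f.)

2.57 V

ρ = 1.77×10^-6 Ω·cm = 1.77×10^-8 Ω·m
Section 1: A_strand = π(3.5700e-04)² = 4.004e-07 m²; R₁ = ρL/(N·A_s) = (1.77×10^-8)(19)/(19×4.004e-07) = 0.04421 Ω
Section 2: A = 0.263 mm² = 2.630e-07 m²
R₂ = (1.77×10^-8)(8.61)/(2.630e-07) = 0.5795 Ω
R = R₁ + R₂ = 0.6237 Ω
V = IR = 4.12 × 0.6237 = 2.57 V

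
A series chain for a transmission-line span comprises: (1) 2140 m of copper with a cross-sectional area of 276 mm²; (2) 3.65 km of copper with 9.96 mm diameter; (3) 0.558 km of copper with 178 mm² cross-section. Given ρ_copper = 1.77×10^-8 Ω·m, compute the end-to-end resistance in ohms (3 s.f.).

Seg 1: A = 276 mm² = 2.760e-04 m²
R_1 = (1.77×10^-8)(2140)/(2.760e-04) = 0.1372 Ω
Seg 2: A = π(d/2)² = π(4.9800e-03 m)² = 7.791e-05 m²
R_2 = (1.77×10^-8)(3650)/(7.791e-05) = 0.8292 Ω
Seg 3: A = 178 mm² = 1.780e-04 m²
R_3 = (1.77×10^-8)(558)/(1.780e-04) = 0.05549 Ω
R_total = R_1 + R_2 + R_3 = 1.02 Ω

1.02 Ω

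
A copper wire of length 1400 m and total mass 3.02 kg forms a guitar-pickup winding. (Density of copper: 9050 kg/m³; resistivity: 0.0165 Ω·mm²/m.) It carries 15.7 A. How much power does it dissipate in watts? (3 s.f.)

ρ = 0.0165 Ω·mm²/m = 1.65×10^-8 Ω·m
A = m/(density·L) = 3.02/(9050×1400) = 2.3836e-07 m²
R = ρL/A = (1.65×10^-8)(1400)/(2.3836e-07) = 96.91 Ω
P = I²R = (15.7)² × 96.91 = 23900 W

23900 W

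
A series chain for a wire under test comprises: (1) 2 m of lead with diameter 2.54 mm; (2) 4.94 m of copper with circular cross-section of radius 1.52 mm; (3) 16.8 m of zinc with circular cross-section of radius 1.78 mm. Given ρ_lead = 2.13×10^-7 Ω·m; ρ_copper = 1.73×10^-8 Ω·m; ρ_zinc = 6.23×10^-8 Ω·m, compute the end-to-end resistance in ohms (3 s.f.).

Seg 1: A = π(d/2)² = π(1.2700e-03 m)² = 5.067e-06 m²
R_1 = (2.13×10^-7)(2)/(5.067e-06) = 0.08407 Ω
Seg 2: A = πr² = π(1.5200e-03 m)² = 7.258e-06 m²
R_2 = (1.73×10^-8)(4.94)/(7.258e-06) = 0.01177 Ω
Seg 3: A = πr² = π(1.7800e-03 m)² = 9.954e-06 m²
R_3 = (6.23×10^-8)(16.8)/(9.954e-06) = 0.1051 Ω
R_total = R_1 + R_2 + R_3 = 0.201 Ω

0.201 Ω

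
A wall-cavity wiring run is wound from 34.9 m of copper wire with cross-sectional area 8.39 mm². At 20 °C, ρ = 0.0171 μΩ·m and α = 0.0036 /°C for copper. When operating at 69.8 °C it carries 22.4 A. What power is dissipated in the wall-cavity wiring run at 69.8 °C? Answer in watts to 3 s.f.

42.1 W

ρ = 0.0171 μΩ·m = 1.71×10^-8 Ω·m
A = 8.39 mm² = 8.390e-06 m²
R₍20₎ = ρL/A = (1.71×10^-8)(34.9)/(8.390e-06) = 0.07113 Ω
R₍69.8₎ = R₍20₎(1 + αΔT) = 0.07113 × (1 + 0.0036×49.8) = 0.08388 Ω
P = I²R = (22.4)² × 0.08388 = 42.1 W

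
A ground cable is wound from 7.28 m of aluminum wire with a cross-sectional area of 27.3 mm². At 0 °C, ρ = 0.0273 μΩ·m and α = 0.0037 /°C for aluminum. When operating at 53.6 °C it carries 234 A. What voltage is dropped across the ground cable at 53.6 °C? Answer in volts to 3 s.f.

ρ = 0.0273 μΩ·m = 2.73×10^-8 Ω·m
A = 27.3 mm² = 2.730e-05 m²
R₍0₎ = ρL/A = (2.73×10^-8)(7.28)/(2.730e-05) = 0.00728 Ω
R₍53.6₎ = R₍0₎(1 + αΔT) = 0.00728 × (1 + 0.0037×53.6) = 0.008724 Ω
V = IR = 234 × 0.008724 = 2.04 V

2.04 V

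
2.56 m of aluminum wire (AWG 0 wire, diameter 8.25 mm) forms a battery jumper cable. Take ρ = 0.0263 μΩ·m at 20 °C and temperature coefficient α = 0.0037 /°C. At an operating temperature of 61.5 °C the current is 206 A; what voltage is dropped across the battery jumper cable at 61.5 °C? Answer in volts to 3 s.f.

0.299 V

ρ = 0.0263 μΩ·m = 2.63×10^-8 Ω·m
A = π(8.25/2 mm)² = π(4.1250e-03 m)² = 5.346e-05 m²
R₍20₎ = ρL/A = (2.63×10^-8)(2.56)/(5.346e-05) = 0.001259 Ω
R₍61.5₎ = R₍20₎(1 + αΔT) = 0.001259 × (1 + 0.0037×41.5) = 0.001453 Ω
V = IR = 206 × 0.001453 = 0.299 V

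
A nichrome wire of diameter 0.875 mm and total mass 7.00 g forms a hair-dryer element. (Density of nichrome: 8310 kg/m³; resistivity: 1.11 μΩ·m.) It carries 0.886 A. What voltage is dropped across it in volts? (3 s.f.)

2.29 V

ρ = 1.11 μΩ·m = 1.11×10^-6 Ω·m
A = π(d/2)² = π(4.3750e-04 m)² = 6.0132e-07 m²
L = m/(density·A) = 0.007/(8310×6.0132e-07) = 1.401 m
R = ρL/A = (1.11×10^-6)(1.401)/(6.0132e-07) = 2.586 Ω
V = IR = 0.886 × 2.586 = 2.29 V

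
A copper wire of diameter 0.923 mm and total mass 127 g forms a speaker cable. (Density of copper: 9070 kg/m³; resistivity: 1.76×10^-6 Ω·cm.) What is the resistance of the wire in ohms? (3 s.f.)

0.550 Ω

ρ = 1.76×10^-6 Ω·cm = 1.76×10^-8 Ω·m
A = π(d/2)² = π(4.6150e-04 m)² = 6.6910e-07 m²
L = m/(density·A) = 0.127/(9070×6.6910e-07) = 20.93 m
R = ρL/A = (1.76×10^-8)(20.93)/(6.6910e-07) = 0.550 Ω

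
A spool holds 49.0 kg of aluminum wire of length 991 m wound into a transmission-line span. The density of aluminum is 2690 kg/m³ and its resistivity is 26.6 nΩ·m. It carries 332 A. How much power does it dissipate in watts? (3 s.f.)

ρ = 26.6 nΩ·m = 2.66×10^-8 Ω·m
A = m/(density·L) = 49/(2690×991) = 1.8381e-05 m²
R = ρL/A = (2.66×10^-8)(991)/(1.8381e-05) = 1.434 Ω
P = I²R = (332)² × 1.434 = 1.58×10^5 W

1.58×10^5 W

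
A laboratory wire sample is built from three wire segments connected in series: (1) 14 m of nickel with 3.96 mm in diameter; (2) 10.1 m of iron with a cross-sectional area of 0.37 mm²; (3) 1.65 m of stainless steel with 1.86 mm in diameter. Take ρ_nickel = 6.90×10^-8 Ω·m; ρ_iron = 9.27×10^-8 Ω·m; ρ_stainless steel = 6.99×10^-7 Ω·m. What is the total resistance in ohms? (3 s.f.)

Seg 1: A = π(d/2)² = π(1.9800e-03 m)² = 1.232e-05 m²
R_1 = (6.90×10^-8)(14)/(1.232e-05) = 0.07843 Ω
Seg 2: A = 0.37 mm² = 3.700e-07 m²
R_2 = (9.27×10^-8)(10.1)/(3.700e-07) = 2.53 Ω
Seg 3: A = π(d/2)² = π(9.3000e-04 m)² = 2.717e-06 m²
R_3 = (6.99×10^-7)(1.65)/(2.717e-06) = 0.4245 Ω
R_total = R_1 + R_2 + R_3 = 3.03 Ω

3.03 Ω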